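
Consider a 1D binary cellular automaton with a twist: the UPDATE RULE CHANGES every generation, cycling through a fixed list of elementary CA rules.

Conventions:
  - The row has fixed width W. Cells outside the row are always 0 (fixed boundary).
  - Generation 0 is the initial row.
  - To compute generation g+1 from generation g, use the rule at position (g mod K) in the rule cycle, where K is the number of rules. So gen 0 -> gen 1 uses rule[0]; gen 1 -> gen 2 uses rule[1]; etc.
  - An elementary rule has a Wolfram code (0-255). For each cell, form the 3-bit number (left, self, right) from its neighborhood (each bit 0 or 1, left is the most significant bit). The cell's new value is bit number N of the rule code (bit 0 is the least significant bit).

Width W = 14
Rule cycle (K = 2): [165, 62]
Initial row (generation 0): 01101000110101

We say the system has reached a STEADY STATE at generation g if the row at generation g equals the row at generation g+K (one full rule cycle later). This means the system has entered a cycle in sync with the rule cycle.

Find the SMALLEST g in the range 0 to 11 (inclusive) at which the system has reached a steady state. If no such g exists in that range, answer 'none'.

Gen 0: 01101000110101
Gen 1 (rule 165): 00011010001111
Gen 2 (rule 62): 00110111011000
Gen 3 (rule 165): 10001010100011
Gen 4 (rule 62): 11011111110110
Gen 5 (rule 165): 00101111101000
Gen 6 (rule 62): 01111000011100
Gen 7 (rule 165): 00110011001001
Gen 8 (rule 62): 01101110111111
Gen 9 (rule 165): 00010101011110
Gen 10 (rule 62): 00111111110001
Gen 11 (rule 165): 10011111100101
Gen 12 (rule 62): 11110000011111
Gen 13 (rule 165): 01100111001110

Answer: none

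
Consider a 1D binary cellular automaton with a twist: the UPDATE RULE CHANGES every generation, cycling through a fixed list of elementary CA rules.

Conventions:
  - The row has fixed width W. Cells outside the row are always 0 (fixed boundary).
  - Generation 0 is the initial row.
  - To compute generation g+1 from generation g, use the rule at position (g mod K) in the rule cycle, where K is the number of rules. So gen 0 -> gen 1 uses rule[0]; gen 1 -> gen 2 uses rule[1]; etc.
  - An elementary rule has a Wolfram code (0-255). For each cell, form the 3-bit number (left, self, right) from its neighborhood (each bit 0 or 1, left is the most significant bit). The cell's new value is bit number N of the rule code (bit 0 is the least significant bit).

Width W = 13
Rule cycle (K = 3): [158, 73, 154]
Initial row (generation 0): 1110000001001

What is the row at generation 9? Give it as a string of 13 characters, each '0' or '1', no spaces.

Gen 0: 1110000001001
Gen 1 (rule 158): 1101000011111
Gen 2 (rule 73): 1100011010001
Gen 3 (rule 154): 1010110001010
Gen 4 (rule 158): 1010101011011
Gen 5 (rule 73): 0000000011011
Gen 6 (rule 154): 0000000110010
Gen 7 (rule 158): 0000001101111
Gen 8 (rule 73): 1111101101001
Gen 9 (rule 154): 1111001000110

Answer: 1111001000110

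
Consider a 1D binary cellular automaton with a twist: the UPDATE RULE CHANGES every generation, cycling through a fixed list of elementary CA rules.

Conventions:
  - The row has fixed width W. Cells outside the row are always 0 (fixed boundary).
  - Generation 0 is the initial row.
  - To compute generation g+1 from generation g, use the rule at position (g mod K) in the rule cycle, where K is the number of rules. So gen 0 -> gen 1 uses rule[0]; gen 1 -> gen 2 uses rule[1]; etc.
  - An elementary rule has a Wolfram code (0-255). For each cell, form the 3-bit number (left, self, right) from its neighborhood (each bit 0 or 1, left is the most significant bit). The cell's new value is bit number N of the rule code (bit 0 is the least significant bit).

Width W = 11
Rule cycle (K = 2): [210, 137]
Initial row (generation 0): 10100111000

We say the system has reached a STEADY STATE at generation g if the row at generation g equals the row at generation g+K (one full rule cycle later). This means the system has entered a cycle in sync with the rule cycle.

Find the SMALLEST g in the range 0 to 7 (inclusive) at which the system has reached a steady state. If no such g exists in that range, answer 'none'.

Gen 0: 10100111000
Gen 1 (rule 210): 00011011100
Gen 2 (rule 137): 11010011001
Gen 3 (rule 210): 01001101110
Gen 4 (rule 137): 00001001100
Gen 5 (rule 210): 00010110110
Gen 6 (rule 137): 11000100100
Gen 7 (rule 210): 01101011010
Gen 8 (rule 137): 01000010000
Gen 9 (rule 210): 10100101000

Answer: none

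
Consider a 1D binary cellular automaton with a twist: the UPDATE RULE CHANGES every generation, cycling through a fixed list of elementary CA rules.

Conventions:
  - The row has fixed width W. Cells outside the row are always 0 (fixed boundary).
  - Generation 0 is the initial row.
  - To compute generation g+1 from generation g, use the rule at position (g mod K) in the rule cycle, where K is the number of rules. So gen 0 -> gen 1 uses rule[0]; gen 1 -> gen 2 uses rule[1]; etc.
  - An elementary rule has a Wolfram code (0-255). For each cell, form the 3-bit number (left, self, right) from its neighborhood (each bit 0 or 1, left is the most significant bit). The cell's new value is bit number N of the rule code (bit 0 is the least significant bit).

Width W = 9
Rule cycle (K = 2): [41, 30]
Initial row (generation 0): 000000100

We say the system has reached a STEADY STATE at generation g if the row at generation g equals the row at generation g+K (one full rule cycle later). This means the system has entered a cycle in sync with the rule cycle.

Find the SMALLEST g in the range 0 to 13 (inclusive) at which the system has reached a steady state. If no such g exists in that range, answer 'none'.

Gen 0: 000000100
Gen 1 (rule 41): 111110001
Gen 2 (rule 30): 100001011
Gen 3 (rule 41): 001100110
Gen 4 (rule 30): 011011101
Gen 5 (rule 41): 010110010
Gen 6 (rule 30): 110101111
Gen 7 (rule 41): 101011000
Gen 8 (rule 30): 101010100
Gen 9 (rule 41): 010101001
Gen 10 (rule 30): 110101111
Gen 11 (rule 41): 101011000
Gen 12 (rule 30): 101010100
Gen 13 (rule 41): 010101001
Gen 14 (rule 30): 110101111
Gen 15 (rule 41): 101011000

Answer: none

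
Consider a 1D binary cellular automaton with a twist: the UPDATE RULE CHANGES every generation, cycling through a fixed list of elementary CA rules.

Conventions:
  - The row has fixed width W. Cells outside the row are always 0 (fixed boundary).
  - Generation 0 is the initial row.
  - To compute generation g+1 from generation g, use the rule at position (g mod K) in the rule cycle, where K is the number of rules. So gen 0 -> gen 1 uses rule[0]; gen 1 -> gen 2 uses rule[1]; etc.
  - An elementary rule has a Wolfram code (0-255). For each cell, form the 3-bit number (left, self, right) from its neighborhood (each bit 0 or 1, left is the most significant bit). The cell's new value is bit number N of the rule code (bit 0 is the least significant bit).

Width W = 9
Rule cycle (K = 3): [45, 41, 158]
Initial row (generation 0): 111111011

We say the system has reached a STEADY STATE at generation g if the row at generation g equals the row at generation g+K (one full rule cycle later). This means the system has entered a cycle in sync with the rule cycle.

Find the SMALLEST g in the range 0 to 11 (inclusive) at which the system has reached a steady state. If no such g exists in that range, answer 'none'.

Gen 0: 111111011
Gen 1 (rule 45): 100000110
Gen 2 (rule 41): 001110100
Gen 3 (rule 158): 011100110
Gen 4 (rule 45): 010000100
Gen 5 (rule 41): 000110001
Gen 6 (rule 158): 001101011
Gen 7 (rule 45): 101011110
Gen 8 (rule 41): 010110000
Gen 9 (rule 158): 110101000
Gen 10 (rule 45): 101111011
Gen 11 (rule 41): 011000110
Gen 12 (rule 158): 110101101
Gen 13 (rule 45): 101111011
Gen 14 (rule 41): 011000110

Answer: 10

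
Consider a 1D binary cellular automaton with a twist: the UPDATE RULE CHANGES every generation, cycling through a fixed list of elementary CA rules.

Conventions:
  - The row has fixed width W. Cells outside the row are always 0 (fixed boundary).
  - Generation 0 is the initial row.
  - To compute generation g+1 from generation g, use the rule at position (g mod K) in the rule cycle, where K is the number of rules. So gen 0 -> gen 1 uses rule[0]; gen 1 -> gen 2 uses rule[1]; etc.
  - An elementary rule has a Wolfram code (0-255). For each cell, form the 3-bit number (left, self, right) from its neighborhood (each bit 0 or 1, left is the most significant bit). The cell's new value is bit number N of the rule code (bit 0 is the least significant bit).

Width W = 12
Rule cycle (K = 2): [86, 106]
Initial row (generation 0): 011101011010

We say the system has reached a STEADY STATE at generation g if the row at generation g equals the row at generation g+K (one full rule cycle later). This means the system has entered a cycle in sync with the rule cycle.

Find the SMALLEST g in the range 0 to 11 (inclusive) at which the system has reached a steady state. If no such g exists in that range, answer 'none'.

Answer: none

Derivation:
Gen 0: 011101011010
Gen 1 (rule 86): 100101001011
Gen 2 (rule 106): 001010010111
Gen 3 (rule 86): 011011110001
Gen 4 (rule 106): 111110010010
Gen 5 (rule 86): 000011111111
Gen 6 (rule 106): 000110000001
Gen 7 (rule 86): 001011000011
Gen 8 (rule 106): 010111000111
Gen 9 (rule 86): 110001101001
Gen 10 (rule 106): 110011110010
Gen 11 (rule 86): 011100011111
Gen 12 (rule 106): 110100110001
Gen 13 (rule 86): 010111011011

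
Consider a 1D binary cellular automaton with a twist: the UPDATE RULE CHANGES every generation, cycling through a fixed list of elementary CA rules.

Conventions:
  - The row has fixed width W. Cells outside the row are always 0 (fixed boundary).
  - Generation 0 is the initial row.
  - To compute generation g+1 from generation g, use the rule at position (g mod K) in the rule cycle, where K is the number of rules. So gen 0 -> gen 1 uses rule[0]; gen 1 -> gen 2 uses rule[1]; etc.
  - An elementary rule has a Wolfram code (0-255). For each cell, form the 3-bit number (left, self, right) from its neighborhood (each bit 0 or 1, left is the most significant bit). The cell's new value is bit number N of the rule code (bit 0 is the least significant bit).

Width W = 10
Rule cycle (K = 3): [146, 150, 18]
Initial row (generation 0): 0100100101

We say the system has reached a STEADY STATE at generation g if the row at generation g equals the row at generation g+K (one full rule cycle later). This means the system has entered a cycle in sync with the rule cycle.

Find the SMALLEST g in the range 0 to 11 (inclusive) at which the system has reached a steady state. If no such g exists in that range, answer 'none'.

Gen 0: 0100100101
Gen 1 (rule 146): 1011011000
Gen 2 (rule 150): 1000000100
Gen 3 (rule 18): 0100001010
Gen 4 (rule 146): 1010010001
Gen 5 (rule 150): 1011111011
Gen 6 (rule 18): 0000000000
Gen 7 (rule 146): 0000000000
Gen 8 (rule 150): 0000000000
Gen 9 (rule 18): 0000000000
Gen 10 (rule 146): 0000000000
Gen 11 (rule 150): 0000000000
Gen 12 (rule 18): 0000000000
Gen 13 (rule 146): 0000000000
Gen 14 (rule 150): 0000000000

Answer: 6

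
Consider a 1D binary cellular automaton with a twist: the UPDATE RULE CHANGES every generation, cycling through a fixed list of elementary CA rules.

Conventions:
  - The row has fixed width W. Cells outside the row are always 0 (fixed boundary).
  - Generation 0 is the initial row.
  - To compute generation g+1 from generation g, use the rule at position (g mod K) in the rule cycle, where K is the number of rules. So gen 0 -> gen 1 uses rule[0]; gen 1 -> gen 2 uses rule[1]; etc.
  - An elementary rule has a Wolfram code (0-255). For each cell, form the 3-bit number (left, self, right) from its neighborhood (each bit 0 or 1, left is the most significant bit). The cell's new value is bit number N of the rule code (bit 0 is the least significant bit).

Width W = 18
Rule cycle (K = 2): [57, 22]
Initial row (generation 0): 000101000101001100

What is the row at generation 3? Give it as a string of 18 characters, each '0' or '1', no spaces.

Answer: 101001101001010111

Derivation:
Gen 0: 000101000101001100
Gen 1 (rule 57): 110010110010101011
Gen 2 (rule 22): 001110001110101000
Gen 3 (rule 57): 101001101001010111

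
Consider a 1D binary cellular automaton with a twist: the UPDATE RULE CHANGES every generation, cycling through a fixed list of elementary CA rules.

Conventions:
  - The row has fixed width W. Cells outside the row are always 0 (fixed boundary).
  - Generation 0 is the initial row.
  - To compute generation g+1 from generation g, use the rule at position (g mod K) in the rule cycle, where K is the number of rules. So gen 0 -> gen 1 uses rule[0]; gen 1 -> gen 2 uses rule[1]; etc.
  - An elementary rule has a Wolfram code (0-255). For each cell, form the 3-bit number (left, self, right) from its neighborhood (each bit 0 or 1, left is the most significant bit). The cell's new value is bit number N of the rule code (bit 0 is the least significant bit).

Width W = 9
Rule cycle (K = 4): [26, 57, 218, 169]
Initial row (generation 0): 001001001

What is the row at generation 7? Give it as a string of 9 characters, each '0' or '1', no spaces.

Gen 0: 001001001
Gen 1 (rule 26): 010110110
Gen 2 (rule 57): 001101101
Gen 3 (rule 218): 011101100
Gen 4 (rule 169): 011011001
Gen 5 (rule 26): 110010110
Gen 6 (rule 57): 101001101
Gen 7 (rule 218): 000111100

Answer: 000111100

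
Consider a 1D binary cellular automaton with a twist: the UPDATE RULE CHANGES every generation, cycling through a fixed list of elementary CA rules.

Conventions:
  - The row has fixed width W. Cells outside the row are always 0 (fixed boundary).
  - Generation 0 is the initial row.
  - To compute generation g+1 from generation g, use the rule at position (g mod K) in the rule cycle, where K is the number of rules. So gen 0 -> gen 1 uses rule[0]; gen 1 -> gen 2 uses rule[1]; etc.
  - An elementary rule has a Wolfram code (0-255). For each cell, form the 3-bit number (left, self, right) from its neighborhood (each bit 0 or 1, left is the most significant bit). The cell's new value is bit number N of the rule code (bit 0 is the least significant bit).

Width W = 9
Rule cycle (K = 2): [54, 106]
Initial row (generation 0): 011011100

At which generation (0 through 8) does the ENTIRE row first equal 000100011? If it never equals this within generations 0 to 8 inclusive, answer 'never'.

Answer: never

Derivation:
Gen 0: 011011100
Gen 1 (rule 54): 100100010
Gen 2 (rule 106): 001000100
Gen 3 (rule 54): 011101110
Gen 4 (rule 106): 110111010
Gen 5 (rule 54): 001000111
Gen 6 (rule 106): 010001101
Gen 7 (rule 54): 111010011
Gen 8 (rule 106): 101100111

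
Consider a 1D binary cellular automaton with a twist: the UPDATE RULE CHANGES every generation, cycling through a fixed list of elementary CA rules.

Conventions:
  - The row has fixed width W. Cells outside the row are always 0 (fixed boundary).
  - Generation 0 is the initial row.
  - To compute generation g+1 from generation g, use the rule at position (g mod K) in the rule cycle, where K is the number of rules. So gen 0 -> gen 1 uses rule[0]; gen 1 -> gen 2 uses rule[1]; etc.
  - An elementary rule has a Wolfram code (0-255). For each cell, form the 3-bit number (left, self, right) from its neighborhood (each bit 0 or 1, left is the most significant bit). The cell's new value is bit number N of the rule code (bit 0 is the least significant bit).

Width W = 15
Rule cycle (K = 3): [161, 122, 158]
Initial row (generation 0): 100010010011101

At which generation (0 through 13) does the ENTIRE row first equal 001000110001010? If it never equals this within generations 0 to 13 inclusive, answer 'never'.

Gen 0: 100010010011101
Gen 1 (rule 161): 001000000001010
Gen 2 (rule 122): 010100000010101
Gen 3 (rule 158): 110110000110101
Gen 4 (rule 161): 001000110001010
Gen 5 (rule 122): 010101111010101
Gen 6 (rule 158): 110101110010101
Gen 7 (rule 161): 001010100001010
Gen 8 (rule 122): 010101010010101
Gen 9 (rule 158): 110101011110101
Gen 10 (rule 161): 001010101101010
Gen 11 (rule 122): 010101011110101
Gen 12 (rule 158): 110101011100101
Gen 13 (rule 161): 001010101000010

Answer: 4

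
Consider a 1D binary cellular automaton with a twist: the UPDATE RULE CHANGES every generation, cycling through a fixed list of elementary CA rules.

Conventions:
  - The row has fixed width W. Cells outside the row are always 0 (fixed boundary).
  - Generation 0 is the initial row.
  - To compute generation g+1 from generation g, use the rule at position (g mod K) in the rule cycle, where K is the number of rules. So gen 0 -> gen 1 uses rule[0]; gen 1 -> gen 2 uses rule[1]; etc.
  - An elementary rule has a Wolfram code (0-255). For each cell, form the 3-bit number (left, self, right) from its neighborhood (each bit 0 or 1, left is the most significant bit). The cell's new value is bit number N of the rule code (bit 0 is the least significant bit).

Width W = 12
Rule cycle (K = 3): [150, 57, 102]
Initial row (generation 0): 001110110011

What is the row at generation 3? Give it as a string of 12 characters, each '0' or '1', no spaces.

Answer: 011100111101

Derivation:
Gen 0: 001110110011
Gen 1 (rule 150): 010100001100
Gen 2 (rule 57): 001011101011
Gen 3 (rule 102): 011100111101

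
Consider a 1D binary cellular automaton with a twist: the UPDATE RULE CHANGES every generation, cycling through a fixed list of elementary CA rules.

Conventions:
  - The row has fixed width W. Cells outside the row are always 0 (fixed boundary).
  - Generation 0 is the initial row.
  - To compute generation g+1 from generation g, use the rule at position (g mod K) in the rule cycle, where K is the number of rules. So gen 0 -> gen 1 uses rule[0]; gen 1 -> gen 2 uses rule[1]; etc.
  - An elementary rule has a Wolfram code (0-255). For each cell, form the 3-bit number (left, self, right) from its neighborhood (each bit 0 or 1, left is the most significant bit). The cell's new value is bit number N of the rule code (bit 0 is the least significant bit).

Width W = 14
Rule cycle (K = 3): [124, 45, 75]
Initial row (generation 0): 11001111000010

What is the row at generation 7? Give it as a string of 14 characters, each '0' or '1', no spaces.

Gen 0: 11001111000010
Gen 1 (rule 124): 11101001100011
Gen 2 (rule 45): 10011001001010
Gen 3 (rule 75): 00111010010000
Gen 4 (rule 124): 00101111011000
Gen 5 (rule 45): 10111000110011
Gen 6 (rule 75): 00101011110111
Gen 7 (rule 124): 00111110011101

Answer: 00111110011101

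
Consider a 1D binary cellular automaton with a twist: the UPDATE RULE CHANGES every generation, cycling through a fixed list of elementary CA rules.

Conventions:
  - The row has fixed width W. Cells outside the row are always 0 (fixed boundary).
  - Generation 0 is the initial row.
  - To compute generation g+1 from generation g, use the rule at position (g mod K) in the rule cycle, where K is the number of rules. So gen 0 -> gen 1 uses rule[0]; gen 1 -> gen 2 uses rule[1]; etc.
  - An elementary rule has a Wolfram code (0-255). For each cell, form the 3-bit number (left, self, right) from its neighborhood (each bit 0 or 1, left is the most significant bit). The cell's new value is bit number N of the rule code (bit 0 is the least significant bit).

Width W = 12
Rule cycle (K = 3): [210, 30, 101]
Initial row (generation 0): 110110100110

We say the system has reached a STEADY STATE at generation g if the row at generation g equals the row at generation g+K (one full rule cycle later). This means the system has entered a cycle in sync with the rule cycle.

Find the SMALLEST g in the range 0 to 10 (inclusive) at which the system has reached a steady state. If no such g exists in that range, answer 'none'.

Gen 0: 110110100110
Gen 1 (rule 210): 010010011011
Gen 2 (rule 30): 111111110010
Gen 3 (rule 101): 000000010010
Gen 4 (rule 210): 000000101101
Gen 5 (rule 30): 000001101001
Gen 6 (rule 101): 111100111001
Gen 7 (rule 210): 011111011110
Gen 8 (rule 30): 110000010001
Gen 9 (rule 101): 010111010101
Gen 10 (rule 210): 100011000000
Gen 11 (rule 30): 110110100000
Gen 12 (rule 101): 011011101111
Gen 13 (rule 210): 101001100111

Answer: none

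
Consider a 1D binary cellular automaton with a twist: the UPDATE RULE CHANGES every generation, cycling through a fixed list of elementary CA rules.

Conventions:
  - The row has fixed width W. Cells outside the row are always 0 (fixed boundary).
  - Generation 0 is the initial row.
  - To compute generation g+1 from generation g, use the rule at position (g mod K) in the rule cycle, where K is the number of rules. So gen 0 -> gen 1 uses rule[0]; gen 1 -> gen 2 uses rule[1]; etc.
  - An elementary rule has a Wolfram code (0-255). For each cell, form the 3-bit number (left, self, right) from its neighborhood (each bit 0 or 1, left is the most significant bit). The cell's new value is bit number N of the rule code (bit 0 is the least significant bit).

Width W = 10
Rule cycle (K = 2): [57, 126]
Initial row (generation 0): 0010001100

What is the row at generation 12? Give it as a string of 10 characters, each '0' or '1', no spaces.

Gen 0: 0010001100
Gen 1 (rule 57): 1001101011
Gen 2 (rule 126): 1111111111
Gen 3 (rule 57): 1000000000
Gen 4 (rule 126): 1100000000
Gen 5 (rule 57): 1011111111
Gen 6 (rule 126): 1110000001
Gen 7 (rule 57): 1001111100
Gen 8 (rule 126): 1111000110
Gen 9 (rule 57): 1000110101
Gen 10 (rule 126): 1101111111
Gen 11 (rule 57): 1011000000
Gen 12 (rule 126): 1111100000

Answer: 1111100000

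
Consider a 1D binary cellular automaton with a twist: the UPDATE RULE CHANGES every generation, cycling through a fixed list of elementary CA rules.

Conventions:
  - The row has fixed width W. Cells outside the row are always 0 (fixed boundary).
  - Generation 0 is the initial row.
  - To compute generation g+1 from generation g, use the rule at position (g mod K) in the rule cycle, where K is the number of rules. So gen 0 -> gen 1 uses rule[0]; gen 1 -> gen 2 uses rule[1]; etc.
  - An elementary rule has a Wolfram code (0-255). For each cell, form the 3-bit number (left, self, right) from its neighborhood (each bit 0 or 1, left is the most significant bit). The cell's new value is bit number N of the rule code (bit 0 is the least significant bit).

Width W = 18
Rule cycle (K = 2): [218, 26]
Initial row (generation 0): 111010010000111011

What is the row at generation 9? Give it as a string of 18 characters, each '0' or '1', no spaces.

Answer: 111101001010000000

Derivation:
Gen 0: 111010010000111011
Gen 1 (rule 218): 111001101001111011
Gen 2 (rule 26): 100111000111000010
Gen 3 (rule 218): 011111101111100101
Gen 4 (rule 26): 110000001000011000
Gen 5 (rule 218): 111000010100111100
Gen 6 (rule 26): 100100100011100010
Gen 7 (rule 218): 011011010111110101
Gen 8 (rule 26): 110010000100000000
Gen 9 (rule 218): 111101001010000000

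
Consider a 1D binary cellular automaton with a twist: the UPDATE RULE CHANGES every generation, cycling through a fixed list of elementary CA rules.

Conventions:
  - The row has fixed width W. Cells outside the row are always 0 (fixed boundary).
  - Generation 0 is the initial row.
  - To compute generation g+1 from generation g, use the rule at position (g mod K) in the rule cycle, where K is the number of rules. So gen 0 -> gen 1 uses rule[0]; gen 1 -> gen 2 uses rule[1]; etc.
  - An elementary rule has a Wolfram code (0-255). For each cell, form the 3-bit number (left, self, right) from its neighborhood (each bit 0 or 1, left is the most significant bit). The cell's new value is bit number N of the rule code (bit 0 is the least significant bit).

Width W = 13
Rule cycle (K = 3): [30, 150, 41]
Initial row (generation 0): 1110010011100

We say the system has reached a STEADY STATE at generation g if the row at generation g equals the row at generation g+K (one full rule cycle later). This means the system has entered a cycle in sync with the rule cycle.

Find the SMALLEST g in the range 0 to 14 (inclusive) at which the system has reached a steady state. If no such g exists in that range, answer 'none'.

Answer: none

Derivation:
Gen 0: 1110010011100
Gen 1 (rule 30): 1001111110010
Gen 2 (rule 150): 1110111101111
Gen 3 (rule 41): 1001100011000
Gen 4 (rule 30): 1111010110100
Gen 5 (rule 150): 0110010000110
Gen 6 (rule 41): 0100000110100
Gen 7 (rule 30): 1110001100110
Gen 8 (rule 150): 0101010011001
Gen 9 (rule 41): 0010100010000
Gen 10 (rule 30): 0110110111000
Gen 11 (rule 150): 1000000010100
Gen 12 (rule 41): 0011111001001
Gen 13 (rule 30): 0110000111111
Gen 14 (rule 150): 1001001011110
Gen 15 (rule 41): 0000000110000
Gen 16 (rule 30): 0000001101000
Gen 17 (rule 150): 0000010001100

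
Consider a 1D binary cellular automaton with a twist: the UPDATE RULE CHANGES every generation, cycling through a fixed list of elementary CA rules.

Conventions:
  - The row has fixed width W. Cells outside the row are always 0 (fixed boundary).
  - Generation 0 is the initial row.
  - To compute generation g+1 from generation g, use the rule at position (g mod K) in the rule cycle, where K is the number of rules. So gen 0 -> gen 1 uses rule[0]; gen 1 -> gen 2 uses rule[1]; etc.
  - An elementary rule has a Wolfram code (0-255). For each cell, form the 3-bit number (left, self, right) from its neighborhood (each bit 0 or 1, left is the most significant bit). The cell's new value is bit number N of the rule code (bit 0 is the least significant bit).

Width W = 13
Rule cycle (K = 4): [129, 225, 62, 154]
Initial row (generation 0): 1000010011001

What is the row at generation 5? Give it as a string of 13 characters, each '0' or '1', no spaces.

Gen 0: 1000010011001
Gen 1 (rule 129): 0011000000000
Gen 2 (rule 225): 1001011111111
Gen 3 (rule 62): 1111110000000
Gen 4 (rule 154): 1111101000000
Gen 5 (rule 129): 0111000011111

Answer: 0111000011111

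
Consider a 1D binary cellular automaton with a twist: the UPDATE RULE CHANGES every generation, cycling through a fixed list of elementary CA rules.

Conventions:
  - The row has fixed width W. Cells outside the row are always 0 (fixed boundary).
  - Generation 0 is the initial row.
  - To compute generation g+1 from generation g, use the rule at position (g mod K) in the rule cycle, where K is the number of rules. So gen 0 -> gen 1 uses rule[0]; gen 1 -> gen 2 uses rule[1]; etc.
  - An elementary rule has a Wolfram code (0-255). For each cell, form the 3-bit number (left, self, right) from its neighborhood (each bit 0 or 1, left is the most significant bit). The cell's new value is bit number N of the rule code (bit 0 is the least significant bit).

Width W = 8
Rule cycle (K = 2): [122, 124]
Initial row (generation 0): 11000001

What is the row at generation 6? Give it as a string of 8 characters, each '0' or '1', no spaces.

Answer: 11110011

Derivation:
Gen 0: 11000001
Gen 1 (rule 122): 11100010
Gen 2 (rule 124): 10110011
Gen 3 (rule 122): 01111111
Gen 4 (rule 124): 01000001
Gen 5 (rule 122): 10100010
Gen 6 (rule 124): 11110011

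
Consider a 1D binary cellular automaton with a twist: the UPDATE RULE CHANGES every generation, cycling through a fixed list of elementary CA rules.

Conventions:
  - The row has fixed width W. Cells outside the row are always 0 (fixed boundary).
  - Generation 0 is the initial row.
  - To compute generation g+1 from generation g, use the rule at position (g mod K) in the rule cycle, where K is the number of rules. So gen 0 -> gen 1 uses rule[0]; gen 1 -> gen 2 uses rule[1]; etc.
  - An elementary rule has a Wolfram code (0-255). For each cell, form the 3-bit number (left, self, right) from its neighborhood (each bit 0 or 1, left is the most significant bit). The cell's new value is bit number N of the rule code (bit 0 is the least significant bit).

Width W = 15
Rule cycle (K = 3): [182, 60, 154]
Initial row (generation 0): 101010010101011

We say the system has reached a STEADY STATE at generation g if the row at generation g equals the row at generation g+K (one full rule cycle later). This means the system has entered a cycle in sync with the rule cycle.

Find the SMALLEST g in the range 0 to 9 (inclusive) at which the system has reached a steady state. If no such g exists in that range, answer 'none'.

Answer: none

Derivation:
Gen 0: 101010010101011
Gen 1 (rule 182): 111111111111100
Gen 2 (rule 60): 100000000000010
Gen 3 (rule 154): 010000000000101
Gen 4 (rule 182): 111000000001111
Gen 5 (rule 60): 100100000001000
Gen 6 (rule 154): 011010000010100
Gen 7 (rule 182): 100111000111110
Gen 8 (rule 60): 110100100100001
Gen 9 (rule 154): 100011011010010
Gen 10 (rule 182): 110100100111111
Gen 11 (rule 60): 101110110100000
Gen 12 (rule 154): 001100100010000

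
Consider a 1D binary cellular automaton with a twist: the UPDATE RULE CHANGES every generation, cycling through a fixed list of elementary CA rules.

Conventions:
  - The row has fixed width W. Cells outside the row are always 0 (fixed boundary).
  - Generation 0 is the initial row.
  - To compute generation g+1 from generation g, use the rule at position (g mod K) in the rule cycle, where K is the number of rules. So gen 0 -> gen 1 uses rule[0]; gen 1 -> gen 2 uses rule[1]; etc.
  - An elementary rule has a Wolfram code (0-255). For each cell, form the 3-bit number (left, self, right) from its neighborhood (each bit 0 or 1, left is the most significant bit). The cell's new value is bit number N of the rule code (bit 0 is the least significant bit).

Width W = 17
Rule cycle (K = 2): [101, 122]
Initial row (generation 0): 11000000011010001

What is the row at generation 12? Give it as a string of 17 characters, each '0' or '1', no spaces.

Answer: 10100001100111101

Derivation:
Gen 0: 11000000011010001
Gen 1 (rule 101): 01011111001110101
Gen 2 (rule 122): 10110001111011010
Gen 3 (rule 101): 11010100001101110
Gen 4 (rule 122): 11101010011111011
Gen 5 (rule 101): 00111110000001101
Gen 6 (rule 122): 01100011000011110
Gen 7 (rule 101): 00101001011000010
Gen 8 (rule 122): 01010110111100101
Gen 9 (rule 101): 01111011000100111
Gen 10 (rule 122): 11001111101011101
Gen 11 (rule 101): 01000000111100111
Gen 12 (rule 122): 10100001100111101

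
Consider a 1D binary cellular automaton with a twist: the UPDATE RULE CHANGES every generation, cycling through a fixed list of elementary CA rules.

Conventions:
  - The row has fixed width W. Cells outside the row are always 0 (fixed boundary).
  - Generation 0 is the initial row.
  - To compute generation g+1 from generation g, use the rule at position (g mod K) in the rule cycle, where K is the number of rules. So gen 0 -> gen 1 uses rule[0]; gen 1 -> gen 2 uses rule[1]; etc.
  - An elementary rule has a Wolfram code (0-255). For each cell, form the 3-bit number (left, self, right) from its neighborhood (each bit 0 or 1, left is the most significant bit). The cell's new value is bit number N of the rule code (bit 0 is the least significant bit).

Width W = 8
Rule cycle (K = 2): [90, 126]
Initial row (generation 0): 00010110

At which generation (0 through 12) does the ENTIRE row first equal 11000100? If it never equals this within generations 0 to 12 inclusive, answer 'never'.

Gen 0: 00010110
Gen 1 (rule 90): 00100111
Gen 2 (rule 126): 01111101
Gen 3 (rule 90): 11000100
Gen 4 (rule 126): 11101110
Gen 5 (rule 90): 10101011
Gen 6 (rule 126): 11111111
Gen 7 (rule 90): 10000001
Gen 8 (rule 126): 11000011
Gen 9 (rule 90): 11100111
Gen 10 (rule 126): 10111101
Gen 11 (rule 90): 00100100
Gen 12 (rule 126): 01111110

Answer: 3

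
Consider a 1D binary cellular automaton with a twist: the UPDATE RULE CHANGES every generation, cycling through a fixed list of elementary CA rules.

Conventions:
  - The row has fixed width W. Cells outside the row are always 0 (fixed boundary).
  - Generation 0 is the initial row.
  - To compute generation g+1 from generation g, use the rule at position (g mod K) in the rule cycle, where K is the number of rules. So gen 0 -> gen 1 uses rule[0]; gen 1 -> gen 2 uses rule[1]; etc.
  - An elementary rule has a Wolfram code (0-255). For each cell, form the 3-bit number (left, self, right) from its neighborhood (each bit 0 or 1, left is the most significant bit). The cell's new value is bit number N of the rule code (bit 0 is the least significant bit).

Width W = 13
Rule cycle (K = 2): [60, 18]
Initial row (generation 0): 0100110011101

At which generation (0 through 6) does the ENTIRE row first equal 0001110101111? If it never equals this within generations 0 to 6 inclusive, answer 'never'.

Answer: never

Derivation:
Gen 0: 0100110011101
Gen 1 (rule 60): 0110101010011
Gen 2 (rule 18): 1000000001100
Gen 3 (rule 60): 1100000001010
Gen 4 (rule 18): 0010000010001
Gen 5 (rule 60): 0011000011001
Gen 6 (rule 18): 0100100100110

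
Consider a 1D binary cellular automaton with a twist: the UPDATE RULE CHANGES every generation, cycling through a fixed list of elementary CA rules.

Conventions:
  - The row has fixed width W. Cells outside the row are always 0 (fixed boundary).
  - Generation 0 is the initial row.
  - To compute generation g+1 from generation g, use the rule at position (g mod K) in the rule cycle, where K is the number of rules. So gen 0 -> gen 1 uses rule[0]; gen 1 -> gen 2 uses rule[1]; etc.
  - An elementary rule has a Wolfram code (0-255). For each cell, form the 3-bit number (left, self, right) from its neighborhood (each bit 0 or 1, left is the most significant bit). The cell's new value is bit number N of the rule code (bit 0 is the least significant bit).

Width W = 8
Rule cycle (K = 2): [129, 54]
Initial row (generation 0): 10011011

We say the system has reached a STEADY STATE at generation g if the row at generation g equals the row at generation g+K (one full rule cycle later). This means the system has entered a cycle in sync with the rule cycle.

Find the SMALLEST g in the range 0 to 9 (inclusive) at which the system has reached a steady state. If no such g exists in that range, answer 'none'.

Answer: 2

Derivation:
Gen 0: 10011011
Gen 1 (rule 129): 00000000
Gen 2 (rule 54): 00000000
Gen 3 (rule 129): 11111111
Gen 4 (rule 54): 00000000
Gen 5 (rule 129): 11111111
Gen 6 (rule 54): 00000000
Gen 7 (rule 129): 11111111
Gen 8 (rule 54): 00000000
Gen 9 (rule 129): 11111111
Gen 10 (rule 54): 00000000
Gen 11 (rule 129): 11111111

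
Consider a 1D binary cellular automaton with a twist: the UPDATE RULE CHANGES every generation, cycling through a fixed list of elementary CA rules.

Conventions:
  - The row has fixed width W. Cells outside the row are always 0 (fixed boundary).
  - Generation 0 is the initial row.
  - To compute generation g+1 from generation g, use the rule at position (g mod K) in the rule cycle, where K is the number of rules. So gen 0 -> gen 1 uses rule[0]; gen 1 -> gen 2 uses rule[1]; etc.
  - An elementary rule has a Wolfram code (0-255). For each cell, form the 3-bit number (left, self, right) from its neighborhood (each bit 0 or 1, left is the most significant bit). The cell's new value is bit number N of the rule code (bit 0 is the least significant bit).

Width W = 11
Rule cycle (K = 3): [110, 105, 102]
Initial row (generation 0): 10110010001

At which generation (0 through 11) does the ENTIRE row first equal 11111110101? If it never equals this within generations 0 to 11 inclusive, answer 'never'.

Answer: never

Derivation:
Gen 0: 10110010001
Gen 1 (rule 110): 11110110011
Gen 2 (rule 105): 10011110011
Gen 3 (rule 102): 10100010101
Gen 4 (rule 110): 11100111111
Gen 5 (rule 105): 10100100001
Gen 6 (rule 102): 11101100011
Gen 7 (rule 110): 10111100111
Gen 8 (rule 105): 01100100101
Gen 9 (rule 102): 10101101111
Gen 10 (rule 110): 11111111001
Gen 11 (rule 105): 10000001000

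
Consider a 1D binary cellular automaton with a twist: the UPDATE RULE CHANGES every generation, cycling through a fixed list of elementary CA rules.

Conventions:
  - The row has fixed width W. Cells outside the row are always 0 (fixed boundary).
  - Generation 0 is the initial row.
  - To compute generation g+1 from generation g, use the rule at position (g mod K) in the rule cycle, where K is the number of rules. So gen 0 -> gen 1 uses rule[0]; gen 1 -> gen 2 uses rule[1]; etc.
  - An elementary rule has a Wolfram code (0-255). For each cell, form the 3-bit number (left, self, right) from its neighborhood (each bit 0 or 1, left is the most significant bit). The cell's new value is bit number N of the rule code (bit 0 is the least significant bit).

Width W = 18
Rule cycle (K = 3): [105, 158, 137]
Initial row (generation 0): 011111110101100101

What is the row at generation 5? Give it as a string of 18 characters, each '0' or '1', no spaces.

Answer: 101011111101100101

Derivation:
Gen 0: 011111110101100101
Gen 1 (rule 105): 010000011011100010
Gen 2 (rule 158): 111000110011010111
Gen 3 (rule 137): 110010100010000110
Gen 4 (rule 105): 110001001000110110
Gen 5 (rule 158): 101011111101100101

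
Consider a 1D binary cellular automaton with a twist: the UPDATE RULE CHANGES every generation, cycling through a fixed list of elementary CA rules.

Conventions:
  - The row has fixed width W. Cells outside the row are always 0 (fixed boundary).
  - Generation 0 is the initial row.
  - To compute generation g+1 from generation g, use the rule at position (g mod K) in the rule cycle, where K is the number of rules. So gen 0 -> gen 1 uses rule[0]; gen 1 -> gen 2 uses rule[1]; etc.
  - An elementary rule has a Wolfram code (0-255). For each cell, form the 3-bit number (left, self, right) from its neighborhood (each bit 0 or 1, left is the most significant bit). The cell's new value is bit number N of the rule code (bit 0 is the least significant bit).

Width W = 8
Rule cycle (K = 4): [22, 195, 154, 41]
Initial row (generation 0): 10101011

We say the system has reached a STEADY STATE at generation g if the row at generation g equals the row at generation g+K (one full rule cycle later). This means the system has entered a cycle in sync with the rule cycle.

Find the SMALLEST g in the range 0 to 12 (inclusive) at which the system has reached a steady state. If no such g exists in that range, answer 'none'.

Answer: none

Derivation:
Gen 0: 10101011
Gen 1 (rule 22): 10101000
Gen 2 (rule 195): 00000011
Gen 3 (rule 154): 00000110
Gen 4 (rule 41): 11110100
Gen 5 (rule 22): 00000110
Gen 6 (rule 195): 11111010
Gen 7 (rule 154): 11110001
Gen 8 (rule 41): 10000100
Gen 9 (rule 22): 11001110
Gen 10 (rule 195): 01010110
Gen 11 (rule 154): 10000101
Gen 12 (rule 41): 00110010
Gen 13 (rule 22): 01001111
Gen 14 (rule 195): 10010111
Gen 15 (rule 154): 01100110
Gen 16 (rule 41): 01000100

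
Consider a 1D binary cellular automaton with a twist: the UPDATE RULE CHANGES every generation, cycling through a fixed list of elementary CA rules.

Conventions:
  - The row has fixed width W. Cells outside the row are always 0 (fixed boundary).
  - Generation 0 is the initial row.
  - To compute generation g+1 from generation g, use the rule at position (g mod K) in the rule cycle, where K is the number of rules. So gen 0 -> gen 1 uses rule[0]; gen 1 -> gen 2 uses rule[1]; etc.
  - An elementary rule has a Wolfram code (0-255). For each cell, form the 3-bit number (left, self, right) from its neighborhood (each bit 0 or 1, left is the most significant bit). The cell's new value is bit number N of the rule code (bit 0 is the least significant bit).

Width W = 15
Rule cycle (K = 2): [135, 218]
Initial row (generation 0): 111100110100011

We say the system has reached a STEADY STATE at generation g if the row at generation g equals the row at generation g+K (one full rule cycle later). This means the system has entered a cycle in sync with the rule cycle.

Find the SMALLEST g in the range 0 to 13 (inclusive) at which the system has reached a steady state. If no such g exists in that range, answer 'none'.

Answer: 6

Derivation:
Gen 0: 111100110100011
Gen 1 (rule 135): 011001000101100
Gen 2 (rule 218): 111110101001110
Gen 3 (rule 135): 011100101010100
Gen 4 (rule 218): 111111000000010
Gen 5 (rule 135): 011110011111110
Gen 6 (rule 218): 111111111111111
Gen 7 (rule 135): 011111111111110
Gen 8 (rule 218): 111111111111111
Gen 9 (rule 135): 011111111111110
Gen 10 (rule 218): 111111111111111
Gen 11 (rule 135): 011111111111110
Gen 12 (rule 218): 111111111111111
Gen 13 (rule 135): 011111111111110
Gen 14 (rule 218): 111111111111111
Gen 15 (rule 135): 011111111111110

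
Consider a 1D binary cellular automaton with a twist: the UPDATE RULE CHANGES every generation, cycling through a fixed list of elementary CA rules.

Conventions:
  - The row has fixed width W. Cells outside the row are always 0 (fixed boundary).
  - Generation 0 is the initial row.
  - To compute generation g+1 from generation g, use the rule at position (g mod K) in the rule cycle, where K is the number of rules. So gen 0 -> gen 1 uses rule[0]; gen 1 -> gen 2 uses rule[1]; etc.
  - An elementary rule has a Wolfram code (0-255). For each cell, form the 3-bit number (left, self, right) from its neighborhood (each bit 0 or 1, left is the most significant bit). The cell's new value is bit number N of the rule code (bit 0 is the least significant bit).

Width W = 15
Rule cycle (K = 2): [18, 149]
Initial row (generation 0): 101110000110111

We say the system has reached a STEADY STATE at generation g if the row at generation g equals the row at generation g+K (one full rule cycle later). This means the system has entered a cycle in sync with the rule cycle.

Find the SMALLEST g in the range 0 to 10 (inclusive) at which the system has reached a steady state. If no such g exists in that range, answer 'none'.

Gen 0: 101110000110111
Gen 1 (rule 18): 000001001000000
Gen 2 (rule 149): 111101101111111
Gen 3 (rule 18): 000000000000000
Gen 4 (rule 149): 111111111111111
Gen 5 (rule 18): 000000000000000
Gen 6 (rule 149): 111111111111111
Gen 7 (rule 18): 000000000000000
Gen 8 (rule 149): 111111111111111
Gen 9 (rule 18): 000000000000000
Gen 10 (rule 149): 111111111111111
Gen 11 (rule 18): 000000000000000
Gen 12 (rule 149): 111111111111111

Answer: 3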